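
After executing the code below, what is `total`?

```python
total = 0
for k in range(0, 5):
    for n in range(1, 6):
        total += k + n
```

k=0,n=1: total = 0+1 = 1
k=0,n=2: total = 1+2 = 3
k=0,n=3: total = 3+3 = 6
k=0,n=4: total = 6+4 = 10
k=0,n=5: total = 10+5 = 15
k=1,n=1: total = 15+2 = 17
k=1,n=2: total = 17+3 = 20
k=1,n=3: total = 20+4 = 24
k=1,n=4: total = 24+5 = 29
k=1,n=5: total = 29+6 = 35
k=2,n=1: total = 35+3 = 38
k=2,n=2: total = 38+4 = 42
k=2,n=3: total = 42+5 = 47
k=2,n=4: total = 47+6 = 53
k=2,n=5: total = 53+7 = 60
k=3,n=1: total = 60+4 = 64
k=3,n=2: total = 64+5 = 69
k=3,n=3: total = 69+6 = 75
k=3,n=4: total = 75+7 = 82
k=3,n=5: total = 82+8 = 90
k=4,n=1: total = 90+5 = 95
k=4,n=2: total = 95+6 = 101
k=4,n=3: total = 101+7 = 108
k=4,n=4: total = 108+8 = 116
k=4,n=5: total = 116+9 = 125

125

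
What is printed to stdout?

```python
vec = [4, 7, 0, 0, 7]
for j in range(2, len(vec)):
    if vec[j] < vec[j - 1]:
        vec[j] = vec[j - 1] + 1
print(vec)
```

j=2: 0<7, vec[2] = 7+1 = 8 → [4, 7, 8, 0, 7]
j=3: 0<8, vec[3] = 8+1 = 9 → [4, 7, 8, 9, 7]
j=4: 7<9, vec[4] = 9+1 = 10 → [4, 7, 8, 9, 10]

[4, 7, 8, 9, 10]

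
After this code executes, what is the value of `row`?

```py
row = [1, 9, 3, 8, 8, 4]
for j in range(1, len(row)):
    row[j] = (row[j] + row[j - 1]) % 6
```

[1, 4, 1, 3, 5, 3]

j=1: row[1] = (9+1)%6 = 4 → [1, 4, 3, 8, 8, 4]
j=2: row[2] = (3+4)%6 = 1 → [1, 4, 1, 8, 8, 4]
j=3: row[3] = (8+1)%6 = 3 → [1, 4, 1, 3, 8, 4]
j=4: row[4] = (8+3)%6 = 5 → [1, 4, 1, 3, 5, 4]
j=5: row[5] = (4+5)%6 = 3 → [1, 4, 1, 3, 5, 3]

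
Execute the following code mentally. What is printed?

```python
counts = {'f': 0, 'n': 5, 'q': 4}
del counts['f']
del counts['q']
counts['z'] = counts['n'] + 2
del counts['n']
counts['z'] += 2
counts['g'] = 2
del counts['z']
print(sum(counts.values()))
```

del 'f' → {'n': 5, 'q': 4}
del 'q' → {'n': 5}
counts['z'] = counts['n']+2 = 7 → {'n': 5, 'z': 7}
del 'n' → {'z': 7}
counts['z'] = 7+2 = 9 → {'z': 9}
counts['g'] = 2 → {'z': 9, 'g': 2}
del 'z' → {'g': 2}
sum of values = 2

2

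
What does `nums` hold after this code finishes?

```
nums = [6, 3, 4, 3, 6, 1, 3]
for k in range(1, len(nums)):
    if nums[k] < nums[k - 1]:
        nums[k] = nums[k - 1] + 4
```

k=1: 3<6, nums[1] = 6+4 = 10 → [6, 10, 4, 3, 6, 1, 3]
k=2: 4<10, nums[2] = 10+4 = 14 → [6, 10, 14, 3, 6, 1, 3]
k=3: 3<14, nums[3] = 14+4 = 18 → [6, 10, 14, 18, 6, 1, 3]
k=4: 6<18, nums[4] = 18+4 = 22 → [6, 10, 14, 18, 22, 1, 3]
k=5: 1<22, nums[5] = 22+4 = 26 → [6, 10, 14, 18, 22, 26, 3]
k=6: 3<26, nums[6] = 26+4 = 30 → [6, 10, 14, 18, 22, 26, 30]

[6, 10, 14, 18, 22, 26, 30]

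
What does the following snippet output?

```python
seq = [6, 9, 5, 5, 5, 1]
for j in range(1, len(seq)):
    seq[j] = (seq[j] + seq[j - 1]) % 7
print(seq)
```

[6, 1, 6, 4, 2, 3]

j=1: seq[1] = (9+6)%7 = 1 → [6, 1, 5, 5, 5, 1]
j=2: seq[2] = (5+1)%7 = 6 → [6, 1, 6, 5, 5, 1]
j=3: seq[3] = (5+6)%7 = 4 → [6, 1, 6, 4, 5, 1]
j=4: seq[4] = (5+4)%7 = 2 → [6, 1, 6, 4, 2, 1]
j=5: seq[5] = (1+2)%7 = 3 → [6, 1, 6, 4, 2, 3]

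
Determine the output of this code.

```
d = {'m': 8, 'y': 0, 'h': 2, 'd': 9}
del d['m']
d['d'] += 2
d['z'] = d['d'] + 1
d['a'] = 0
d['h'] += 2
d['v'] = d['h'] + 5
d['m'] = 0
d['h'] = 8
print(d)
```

del 'm' → {'y': 0, 'h': 2, 'd': 9}
d['d'] = 9+2 = 11 → {'y': 0, 'h': 2, 'd': 11}
d['z'] = d['d']+1 = 12 → {'y': 0, 'h': 2, 'd': 11, 'z': 12}
d['a'] = 0 → {'y': 0, 'h': 2, 'd': 11, 'z': 12, 'a': 0}
d['h'] = 2+2 = 4 → {'y': 0, 'h': 4, 'd': 11, 'z': 12, 'a': 0}
d['v'] = d['h']+5 = 9 → {'y': 0, 'h': 4, 'd': 11, 'z': 12, 'a': 0, 'v': 9}
d['m'] = 0 → {'y': 0, 'h': 4, 'd': 11, 'z': 12, 'a': 0, 'v': 9, 'm': 0}
d['h'] = 8 → {'y': 0, 'h': 8, 'd': 11, 'z': 12, 'a': 0, 'v': 9, 'm': 0}

{'y': 0, 'h': 8, 'd': 11, 'z': 12, 'a': 0, 'v': 9, 'm': 0}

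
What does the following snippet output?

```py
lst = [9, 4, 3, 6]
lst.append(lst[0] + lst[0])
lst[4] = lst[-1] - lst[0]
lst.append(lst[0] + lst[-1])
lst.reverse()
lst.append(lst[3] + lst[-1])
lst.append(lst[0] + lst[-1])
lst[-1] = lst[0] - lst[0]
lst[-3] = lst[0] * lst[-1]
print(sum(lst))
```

52

append lst[0]+lst[0] = 9+9 = 18 → [9, 4, 3, 6, 18]
lst[4] = lst[-1]-lst[0] = 18-9 = 9 → [9, 4, 3, 6, 9]
append lst[0]+lst[-1] = 9+9 = 18 → [9, 4, 3, 6, 9, 18]
reverse → [18, 9, 6, 3, 4, 9]
append lst[3]+lst[-1] = 3+9 = 12 → [18, 9, 6, 3, 4, 9, 12]
append lst[0]+lst[-1] = 18+12 = 30 → [18, 9, 6, 3, 4, 9, 12, 30]
lst[-1] = lst[0]-lst[0] = 18-18 = 0 → [18, 9, 6, 3, 4, 9, 12, 0]
lst[-3] = lst[0]*lst[-1] = 18*0 = 0 → [18, 9, 6, 3, 4, 0, 12, 0]
sum = 52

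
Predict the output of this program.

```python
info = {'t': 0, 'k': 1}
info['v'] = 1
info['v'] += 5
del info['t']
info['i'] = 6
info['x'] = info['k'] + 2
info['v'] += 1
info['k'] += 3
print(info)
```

info['v'] = 1 → {'t': 0, 'k': 1, 'v': 1}
info['v'] = 1+5 = 6 → {'t': 0, 'k': 1, 'v': 6}
del 't' → {'k': 1, 'v': 6}
info['i'] = 6 → {'k': 1, 'v': 6, 'i': 6}
info['x'] = info['k']+2 = 3 → {'k': 1, 'v': 6, 'i': 6, 'x': 3}
info['v'] = 6+1 = 7 → {'k': 1, 'v': 7, 'i': 6, 'x': 3}
info['k'] = 1+3 = 4 → {'k': 4, 'v': 7, 'i': 6, 'x': 3}

{'k': 4, 'v': 7, 'i': 6, 'x': 3}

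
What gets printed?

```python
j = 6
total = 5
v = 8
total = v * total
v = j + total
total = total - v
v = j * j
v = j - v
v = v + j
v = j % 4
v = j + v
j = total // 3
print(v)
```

8

total = 8*5 = 40
v = 6+40 = 46
total = 40-46 = -6
v = 6*6 = 36
v = 6-36 = -30
v = (-30)+6 = -24
v = 6%4 = 2
v = 6+2 = 8
j = (-6)//3 = -2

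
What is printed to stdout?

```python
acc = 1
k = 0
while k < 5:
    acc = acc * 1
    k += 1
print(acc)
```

k=0: acc = 1*1 = 1
k=1: acc = 1*1 = 1
k=2: acc = 1*1 = 1
k=3: acc = 1*1 = 1
k=4: acc = 1*1 = 1

1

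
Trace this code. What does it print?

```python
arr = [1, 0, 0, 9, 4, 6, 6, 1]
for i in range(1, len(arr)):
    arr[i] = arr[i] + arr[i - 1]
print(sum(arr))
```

i=1: arr[1] = 0+1 = 1 → [1, 1, 0, 9, 4, 6, 6, 1]
i=2: arr[2] = 0+1 = 1 → [1, 1, 1, 9, 4, 6, 6, 1]
i=3: arr[3] = 9+1 = 10 → [1, 1, 1, 10, 4, 6, 6, 1]
i=4: arr[4] = 4+10 = 14 → [1, 1, 1, 10, 14, 6, 6, 1]
i=5: arr[5] = 6+14 = 20 → [1, 1, 1, 10, 14, 20, 6, 1]
i=6: arr[6] = 6+20 = 26 → [1, 1, 1, 10, 14, 20, 26, 1]
i=7: arr[7] = 1+26 = 27 → [1, 1, 1, 10, 14, 20, 26, 27]
sum = 100

100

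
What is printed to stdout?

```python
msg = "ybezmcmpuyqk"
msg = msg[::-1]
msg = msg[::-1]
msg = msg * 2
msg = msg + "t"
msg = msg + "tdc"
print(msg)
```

reverse → 'kqyupmcmzeby'
reverse → 'ybezmcmpuyqk'
repeat ×2 → 'ybezmcmpuyqkybezmcmpuyqk'
+ 't' → 'ybezmcmpuyqkybezmcmpuyqkt'
+ 'tdc' → 'ybezmcmpuyqkybezmcmpuyqkttdc'

ybezmcmpuyqkybezmcmpuyqkttdc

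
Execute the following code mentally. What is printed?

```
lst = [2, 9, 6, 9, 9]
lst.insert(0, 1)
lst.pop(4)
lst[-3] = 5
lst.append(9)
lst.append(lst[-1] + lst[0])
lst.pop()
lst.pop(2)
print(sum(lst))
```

27

insert 1 at 0 → [1, 2, 9, 6, 9, 9]
pop(4) removes 9 → [1, 2, 9, 6, 9]
lst[-3] = 5 → [1, 2, 5, 6, 9]
append 9 → [1, 2, 5, 6, 9, 9]
append lst[-1]+lst[0] = 9+1 = 10 → [1, 2, 5, 6, 9, 9, 10]
pop() removes 10 → [1, 2, 5, 6, 9, 9]
pop(2) removes 5 → [1, 2, 6, 9, 9]
sum = 27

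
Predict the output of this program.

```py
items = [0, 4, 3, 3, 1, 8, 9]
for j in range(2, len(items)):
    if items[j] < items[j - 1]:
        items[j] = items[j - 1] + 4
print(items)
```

j=2: 3<4, items[2] = 4+4 = 8 → [0, 4, 8, 3, 1, 8, 9]
j=3: 3<8, items[3] = 8+4 = 12 → [0, 4, 8, 12, 1, 8, 9]
j=4: 1<12, items[4] = 12+4 = 16 → [0, 4, 8, 12, 16, 8, 9]
j=5: 8<16, items[5] = 16+4 = 20 → [0, 4, 8, 12, 16, 20, 9]
j=6: 9<20, items[6] = 20+4 = 24 → [0, 4, 8, 12, 16, 20, 24]

[0, 4, 8, 12, 16, 20, 24]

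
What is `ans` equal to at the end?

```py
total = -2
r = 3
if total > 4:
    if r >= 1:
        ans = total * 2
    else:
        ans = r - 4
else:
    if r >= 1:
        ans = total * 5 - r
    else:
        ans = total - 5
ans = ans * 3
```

-39

total=-2, r=3
total > 4 is False; r >= 1 is True
→ ans = total * 5 - r = -13
ans = (-13)*3 = -39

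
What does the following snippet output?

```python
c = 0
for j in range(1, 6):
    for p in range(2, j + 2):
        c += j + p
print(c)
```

j=1,p=2: c = 0+3 = 3
j=2,p=2: c = 3+4 = 7
j=2,p=3: c = 7+5 = 12
j=3,p=2: c = 12+5 = 17
j=3,p=3: c = 17+6 = 23
j=3,p=4: c = 23+7 = 30
j=4,p=2: c = 30+6 = 36
j=4,p=3: c = 36+7 = 43
j=4,p=4: c = 43+8 = 51
j=4,p=5: c = 51+9 = 60
j=5,p=2: c = 60+7 = 67
j=5,p=3: c = 67+8 = 75
j=5,p=4: c = 75+9 = 84
j=5,p=5: c = 84+10 = 94
j=5,p=6: c = 94+11 = 105

105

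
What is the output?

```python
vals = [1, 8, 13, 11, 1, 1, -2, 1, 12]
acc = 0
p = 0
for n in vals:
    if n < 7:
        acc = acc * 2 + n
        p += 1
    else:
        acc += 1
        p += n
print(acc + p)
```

n=1: <7, acc = 0*2+1 = 1; p=1
n=8: not <7, acc = 1+1 = 2; p=9
n=13: not <7, acc = 2+1 = 3; p=22
n=11: not <7, acc = 3+1 = 4; p=33
n=1: <7, acc = 4*2+1 = 9; p=34
n=1: <7, acc = 9*2+1 = 19; p=35
n=-2: <7, acc = 19*2+(-2) = 36; p=36
n=1: <7, acc = 36*2+1 = 73; p=37
n=12: not <7, acc = 73+1 = 74; p=49
acc+p = 74+49 = 123

123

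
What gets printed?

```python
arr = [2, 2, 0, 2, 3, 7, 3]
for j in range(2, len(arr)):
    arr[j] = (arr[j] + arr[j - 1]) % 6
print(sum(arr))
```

18

j=2: arr[2] = (0+2)%6 = 2 → [2, 2, 2, 2, 3, 7, 3]
j=3: arr[3] = (2+2)%6 = 4 → [2, 2, 2, 4, 3, 7, 3]
j=4: arr[4] = (3+4)%6 = 1 → [2, 2, 2, 4, 1, 7, 3]
j=5: arr[5] = (7+1)%6 = 2 → [2, 2, 2, 4, 1, 2, 3]
j=6: arr[6] = (3+2)%6 = 5 → [2, 2, 2, 4, 1, 2, 5]
sum = 18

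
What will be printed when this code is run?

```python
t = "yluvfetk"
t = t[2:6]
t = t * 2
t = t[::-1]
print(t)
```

efvuefvu

slice [2:6] → 'uvfe'
repeat ×2 → 'uvfeuvfe'
reverse → 'efvuefvu'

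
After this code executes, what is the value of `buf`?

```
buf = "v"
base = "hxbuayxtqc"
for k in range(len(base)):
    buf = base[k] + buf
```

'cqtxyaubxhv'

k=0: prepend 'h' → 'hv'
k=1: prepend 'x' → 'xhv'
k=2: prepend 'b' → 'bxhv'
k=3: prepend 'u' → 'ubxhv'
k=4: prepend 'a' → 'aubxhv'
k=5: prepend 'y' → 'yaubxhv'
k=6: prepend 'x' → 'xyaubxhv'
k=7: prepend 't' → 'txyaubxhv'
k=8: prepend 'q' → 'qtxyaubxhv'
k=9: prepend 'c' → 'cqtxyaubxhv'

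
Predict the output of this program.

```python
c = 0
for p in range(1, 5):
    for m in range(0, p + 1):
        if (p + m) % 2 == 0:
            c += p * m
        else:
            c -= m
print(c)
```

34

p=1,m=0: odd sum, c = 0-0 = 0
p=1,m=1: even sum, c = 0+1 = 1
p=2,m=0: even sum, c = 1+0 = 1
p=2,m=1: odd sum, c = 1-1 = 0
p=2,m=2: even sum, c = 0+4 = 4
p=3,m=0: odd sum, c = 4-0 = 4
p=3,m=1: even sum, c = 4+3 = 7
p=3,m=2: odd sum, c = 7-2 = 5
p=3,m=3: even sum, c = 5+9 = 14
p=4,m=0: even sum, c = 14+0 = 14
p=4,m=1: odd sum, c = 14-1 = 13
p=4,m=2: even sum, c = 13+8 = 21
p=4,m=3: odd sum, c = 21-3 = 18
p=4,m=4: even sum, c = 18+16 = 34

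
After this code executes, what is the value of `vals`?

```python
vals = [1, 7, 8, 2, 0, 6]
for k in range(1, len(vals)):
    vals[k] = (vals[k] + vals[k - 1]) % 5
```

[1, 3, 1, 3, 3, 4]

k=1: vals[1] = (7+1)%5 = 3 → [1, 3, 8, 2, 0, 6]
k=2: vals[2] = (8+3)%5 = 1 → [1, 3, 1, 2, 0, 6]
k=3: vals[3] = (2+1)%5 = 3 → [1, 3, 1, 3, 0, 6]
k=4: vals[4] = (0+3)%5 = 3 → [1, 3, 1, 3, 3, 6]
k=5: vals[5] = (6+3)%5 = 4 → [1, 3, 1, 3, 3, 4]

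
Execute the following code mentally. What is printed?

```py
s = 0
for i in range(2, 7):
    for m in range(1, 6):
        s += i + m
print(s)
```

175

i=2,m=1: s = 0+3 = 3
i=2,m=2: s = 3+4 = 7
i=2,m=3: s = 7+5 = 12
i=2,m=4: s = 12+6 = 18
i=2,m=5: s = 18+7 = 25
i=3,m=1: s = 25+4 = 29
i=3,m=2: s = 29+5 = 34
i=3,m=3: s = 34+6 = 40
i=3,m=4: s = 40+7 = 47
i=3,m=5: s = 47+8 = 55
i=4,m=1: s = 55+5 = 60
i=4,m=2: s = 60+6 = 66
i=4,m=3: s = 66+7 = 73
i=4,m=4: s = 73+8 = 81
i=4,m=5: s = 81+9 = 90
i=5,m=1: s = 90+6 = 96
i=5,m=2: s = 96+7 = 103
i=5,m=3: s = 103+8 = 111
i=5,m=4: s = 111+9 = 120
i=5,m=5: s = 120+10 = 130
i=6,m=1: s = 130+7 = 137
i=6,m=2: s = 137+8 = 145
i=6,m=3: s = 145+9 = 154
i=6,m=4: s = 154+10 = 164
i=6,m=5: s = 164+11 = 175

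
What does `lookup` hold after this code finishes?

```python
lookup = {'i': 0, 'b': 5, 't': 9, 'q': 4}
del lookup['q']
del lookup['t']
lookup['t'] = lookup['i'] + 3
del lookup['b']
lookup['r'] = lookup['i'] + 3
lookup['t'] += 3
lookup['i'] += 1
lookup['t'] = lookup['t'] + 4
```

{'i': 1, 't': 10, 'r': 3}

del 'q' → {'i': 0, 'b': 5, 't': 9}
del 't' → {'i': 0, 'b': 5}
lookup['t'] = lookup['i']+3 = 3 → {'i': 0, 'b': 5, 't': 3}
del 'b' → {'i': 0, 't': 3}
lookup['r'] = lookup['i']+3 = 3 → {'i': 0, 't': 3, 'r': 3}
lookup['t'] = 3+3 = 6 → {'i': 0, 't': 6, 'r': 3}
lookup['i'] = 0+1 = 1 → {'i': 1, 't': 6, 'r': 3}
lookup['t'] = lookup['t']+4 = 10 → {'i': 1, 't': 10, 'r': 3}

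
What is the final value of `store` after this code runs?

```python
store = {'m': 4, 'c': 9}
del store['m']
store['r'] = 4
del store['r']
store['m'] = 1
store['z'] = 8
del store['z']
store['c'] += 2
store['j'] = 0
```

del 'm' → {'c': 9}
store['r'] = 4 → {'c': 9, 'r': 4}
del 'r' → {'c': 9}
store['m'] = 1 → {'c': 9, 'm': 1}
store['z'] = 8 → {'c': 9, 'm': 1, 'z': 8}
del 'z' → {'c': 9, 'm': 1}
store['c'] = 9+2 = 11 → {'c': 11, 'm': 1}
store['j'] = 0 → {'c': 11, 'm': 1, 'j': 0}

{'c': 11, 'm': 1, 'j': 0}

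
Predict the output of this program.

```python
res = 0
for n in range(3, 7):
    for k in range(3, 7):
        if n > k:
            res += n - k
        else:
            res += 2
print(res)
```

30

n=3,k=3: not 3>3, res = 0+2 = 2
n=3,k=4: not 3>4, res = 2+2 = 4
n=3,k=5: not 3>5, res = 4+2 = 6
n=3,k=6: not 3>6, res = 6+2 = 8
n=4,k=3: 4>3, res = 8+1 = 9
n=4,k=4: not 4>4, res = 9+2 = 11
n=4,k=5: not 4>5, res = 11+2 = 13
n=4,k=6: not 4>6, res = 13+2 = 15
n=5,k=3: 5>3, res = 15+2 = 17
n=5,k=4: 5>4, res = 17+1 = 18
n=5,k=5: not 5>5, res = 18+2 = 20
n=5,k=6: not 5>6, res = 20+2 = 22
n=6,k=3: 6>3, res = 22+3 = 25
n=6,k=4: 6>4, res = 25+2 = 27
n=6,k=5: 6>5, res = 27+1 = 28
n=6,k=6: not 6>6, res = 28+2 = 30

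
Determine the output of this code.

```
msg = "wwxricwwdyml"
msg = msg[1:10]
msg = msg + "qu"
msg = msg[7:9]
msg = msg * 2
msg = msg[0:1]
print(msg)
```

d

slice [1:10] → 'wxricwwdy'
+ 'qu' → 'wxricwwdyqu'
slice [7:9] → 'dy'
repeat ×2 → 'dydy'
slice [0:1] → 'd'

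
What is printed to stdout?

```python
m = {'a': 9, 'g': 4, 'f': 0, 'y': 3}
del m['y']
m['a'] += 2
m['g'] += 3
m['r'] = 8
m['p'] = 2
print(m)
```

del 'y' → {'a': 9, 'g': 4, 'f': 0}
m['a'] = 9+2 = 11 → {'a': 11, 'g': 4, 'f': 0}
m['g'] = 4+3 = 7 → {'a': 11, 'g': 7, 'f': 0}
m['r'] = 8 → {'a': 11, 'g': 7, 'f': 0, 'r': 8}
m['p'] = 2 → {'a': 11, 'g': 7, 'f': 0, 'r': 8, 'p': 2}

{'a': 11, 'g': 7, 'f': 0, 'r': 8, 'p': 2}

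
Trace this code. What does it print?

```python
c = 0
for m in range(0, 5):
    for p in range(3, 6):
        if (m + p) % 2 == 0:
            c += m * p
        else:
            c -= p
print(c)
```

24

m=0,p=3: odd sum, c = 0-3 = -3
m=0,p=4: even sum, c = (-3)+0 = -3
m=0,p=5: odd sum, c = (-3)-5 = -8
m=1,p=3: even sum, c = (-8)+3 = -5
m=1,p=4: odd sum, c = (-5)-4 = -9
m=1,p=5: even sum, c = (-9)+5 = -4
m=2,p=3: odd sum, c = (-4)-3 = -7
m=2,p=4: even sum, c = (-7)+8 = 1
m=2,p=5: odd sum, c = 1-5 = -4
m=3,p=3: even sum, c = (-4)+9 = 5
m=3,p=4: odd sum, c = 5-4 = 1
m=3,p=5: even sum, c = 1+15 = 16
m=4,p=3: odd sum, c = 16-3 = 13
m=4,p=4: even sum, c = 13+16 = 29
m=4,p=5: odd sum, c = 29-5 = 24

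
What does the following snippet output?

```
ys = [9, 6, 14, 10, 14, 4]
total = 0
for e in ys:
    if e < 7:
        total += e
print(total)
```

10

e=9: not <7
e=6: <7, total = 0+6 = 6
e=14: not <7
e=10: not <7
e=14: not <7
e=4: <7, total = 6+4 = 10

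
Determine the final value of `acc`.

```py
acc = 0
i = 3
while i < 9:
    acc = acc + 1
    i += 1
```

i=3: acc = 0+1 = 1
i=4: acc = 1+1 = 2
i=5: acc = 2+1 = 3
i=6: acc = 3+1 = 4
i=7: acc = 4+1 = 5
i=8: acc = 5+1 = 6

6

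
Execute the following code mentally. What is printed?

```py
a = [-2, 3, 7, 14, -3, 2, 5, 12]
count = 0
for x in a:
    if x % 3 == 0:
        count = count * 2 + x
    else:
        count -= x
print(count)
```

-64

x=-2: not %3==0, count = 0-(-2) = 2
x=3: %3==0, count = 2*2+3 = 7
x=7: not %3==0, count = 7-7 = 0
x=14: not %3==0, count = 0-14 = -14
x=-3: %3==0, count = (-14)*2+(-3) = -31
x=2: not %3==0, count = (-31)-2 = -33
x=5: not %3==0, count = (-33)-5 = -38
x=12: %3==0, count = (-38)*2+12 = -64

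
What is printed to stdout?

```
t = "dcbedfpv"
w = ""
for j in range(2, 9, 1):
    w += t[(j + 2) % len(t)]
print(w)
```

dfpvdcb

j=2: add t[4]='d' → 'd'
j=3: add t[5]='f' → 'df'
j=4: add t[6]='p' → 'dfp'
j=5: add t[7]='v' → 'dfpv'
j=6: add t[0]='d' → 'dfpvd'
j=7: add t[1]='c' → 'dfpvdc'
j=8: add t[2]='b' → 'dfpvdcb'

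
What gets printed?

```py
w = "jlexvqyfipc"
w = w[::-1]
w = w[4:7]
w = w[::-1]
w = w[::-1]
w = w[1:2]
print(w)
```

q

reverse → 'cpifyqvxelj'
slice [4:7] → 'yqv'
reverse → 'vqy'
reverse → 'yqv'
slice [1:2] → 'q'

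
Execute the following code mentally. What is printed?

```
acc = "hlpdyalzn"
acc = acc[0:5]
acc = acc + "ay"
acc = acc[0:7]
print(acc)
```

hlpdyay

slice [0:5] → 'hlpdy'
+ 'ay' → 'hlpdyay'
slice [0:7] → 'hlpdyay'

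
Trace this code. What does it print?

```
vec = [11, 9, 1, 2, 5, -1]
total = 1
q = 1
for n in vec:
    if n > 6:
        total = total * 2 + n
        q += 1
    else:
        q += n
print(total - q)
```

n=11: >6, total = 1*2+11 = 13; q=2
n=9: >6, total = 13*2+9 = 35; q=3
n=1: not >6; q=4
n=2: not >6; q=6
n=5: not >6; q=11
n=-1: not >6; q=10
total-q = 35-10 = 25

25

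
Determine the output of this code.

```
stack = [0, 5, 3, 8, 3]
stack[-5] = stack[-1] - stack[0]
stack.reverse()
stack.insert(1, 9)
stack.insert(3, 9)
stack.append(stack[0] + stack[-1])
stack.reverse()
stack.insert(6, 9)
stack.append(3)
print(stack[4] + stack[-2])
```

stack[-5] = stack[-1]-stack[0] = 3-0 = 3 → [3, 5, 3, 8, 3]
reverse → [3, 8, 3, 5, 3]
insert 9 at 1 → [3, 9, 8, 3, 5, 3]
insert 9 at 3 → [3, 9, 8, 9, 3, 5, 3]
append stack[0]+stack[-1] = 3+3 = 6 → [3, 9, 8, 9, 3, 5, 3, 6]
reverse → [6, 3, 5, 3, 9, 8, 9, 3]
insert 9 at 6 → [6, 3, 5, 3, 9, 8, 9, 9, 3]
append 3 → [6, 3, 5, 3, 9, 8, 9, 9, 3, 3]
stack[4]+stack[-2] = 9+3 = 12

12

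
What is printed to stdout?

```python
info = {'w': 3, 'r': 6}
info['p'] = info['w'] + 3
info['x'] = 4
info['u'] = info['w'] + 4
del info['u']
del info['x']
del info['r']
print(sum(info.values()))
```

info['p'] = info['w']+3 = 6 → {'w': 3, 'r': 6, 'p': 6}
info['x'] = 4 → {'w': 3, 'r': 6, 'p': 6, 'x': 4}
info['u'] = info['w']+4 = 7 → {'w': 3, 'r': 6, 'p': 6, 'x': 4, 'u': 7}
del 'u' → {'w': 3, 'r': 6, 'p': 6, 'x': 4}
del 'x' → {'w': 3, 'r': 6, 'p': 6}
del 'r' → {'w': 3, 'p': 6}
sum of values = 9

9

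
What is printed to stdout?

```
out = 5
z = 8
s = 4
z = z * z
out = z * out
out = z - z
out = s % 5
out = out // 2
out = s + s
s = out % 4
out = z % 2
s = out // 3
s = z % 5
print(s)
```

4

z = 8*8 = 64
out = 64*5 = 320
out = 64-64 = 0
out = 4%5 = 4
out = 4//2 = 2
out = 4+4 = 8
s = 8%4 = 0
out = 64%2 = 0
s = 0//3 = 0
s = 64%5 = 4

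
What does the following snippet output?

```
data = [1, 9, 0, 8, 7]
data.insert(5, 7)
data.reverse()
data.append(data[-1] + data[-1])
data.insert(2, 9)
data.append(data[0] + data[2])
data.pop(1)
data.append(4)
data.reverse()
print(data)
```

[4, 16, 2, 1, 9, 0, 8, 9, 7]

insert 7 at 5 → [1, 9, 0, 8, 7, 7]
reverse → [7, 7, 8, 0, 9, 1]
append data[-1]+data[-1] = 1+1 = 2 → [7, 7, 8, 0, 9, 1, 2]
insert 9 at 2 → [7, 7, 9, 8, 0, 9, 1, 2]
append data[0]+data[2] = 7+9 = 16 → [7, 7, 9, 8, 0, 9, 1, 2, 16]
pop(1) removes 7 → [7, 9, 8, 0, 9, 1, 2, 16]
append 4 → [7, 9, 8, 0, 9, 1, 2, 16, 4]
reverse → [4, 16, 2, 1, 9, 0, 8, 9, 7]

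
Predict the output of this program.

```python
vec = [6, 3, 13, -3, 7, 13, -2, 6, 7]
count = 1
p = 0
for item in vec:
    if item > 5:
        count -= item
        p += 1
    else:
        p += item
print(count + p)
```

item=6: >5, count = 1-6 = -5; p=1
item=3: not >5; p=4
item=13: >5, count = (-5)-13 = -18; p=5
item=-3: not >5; p=2
item=7: >5, count = (-18)-7 = -25; p=3
item=13: >5, count = (-25)-13 = -38; p=4
item=-2: not >5; p=2
item=6: >5, count = (-38)-6 = -44; p=3
item=7: >5, count = (-44)-7 = -51; p=4
count+p = (-51)+4 = -47

-47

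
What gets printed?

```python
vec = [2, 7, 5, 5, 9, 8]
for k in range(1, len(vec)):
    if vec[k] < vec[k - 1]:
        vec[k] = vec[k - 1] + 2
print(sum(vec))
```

k=1: 7>=2, unchanged → [2, 7, 5, 5, 9, 8]
k=2: 5<7, vec[2] = 7+2 = 9 → [2, 7, 9, 5, 9, 8]
k=3: 5<9, vec[3] = 9+2 = 11 → [2, 7, 9, 11, 9, 8]
k=4: 9<11, vec[4] = 11+2 = 13 → [2, 7, 9, 11, 13, 8]
k=5: 8<13, vec[5] = 13+2 = 15 → [2, 7, 9, 11, 13, 15]
sum = 57

57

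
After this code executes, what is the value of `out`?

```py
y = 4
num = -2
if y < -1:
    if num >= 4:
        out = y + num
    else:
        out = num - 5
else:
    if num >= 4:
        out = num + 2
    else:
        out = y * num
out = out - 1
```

-9

y=4, num=-2
y < -1 is False; num >= 4 is False
→ out = y * num = -8
out = (-8)-1 = -9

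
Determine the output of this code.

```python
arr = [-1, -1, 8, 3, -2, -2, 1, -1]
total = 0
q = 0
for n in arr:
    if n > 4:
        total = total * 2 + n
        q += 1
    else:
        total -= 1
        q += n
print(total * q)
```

2

n=-1: not >4, total = 0-1 = -1; q=-1
n=-1: not >4, total = (-1)-1 = -2; q=-2
n=8: >4, total = (-2)*2+8 = 4; q=-1
n=3: not >4, total = 4-1 = 3; q=2
n=-2: not >4, total = 3-1 = 2; q=0
n=-2: not >4, total = 2-1 = 1; q=-2
n=1: not >4, total = 1-1 = 0; q=-1
n=-1: not >4, total = 0-1 = -1; q=-2
total*q = (-1)*(-2) = 2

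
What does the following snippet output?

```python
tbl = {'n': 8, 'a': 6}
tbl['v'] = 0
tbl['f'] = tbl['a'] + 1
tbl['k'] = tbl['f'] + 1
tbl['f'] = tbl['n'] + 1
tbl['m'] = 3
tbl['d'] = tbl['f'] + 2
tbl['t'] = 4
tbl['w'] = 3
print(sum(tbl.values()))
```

tbl['v'] = 0 → {'n': 8, 'a': 6, 'v': 0}
tbl['f'] = tbl['a']+1 = 7 → {'n': 8, 'a': 6, 'v': 0, 'f': 7}
tbl['k'] = tbl['f']+1 = 8 → {'n': 8, 'a': 6, 'v': 0, 'f': 7, 'k': 8}
tbl['f'] = tbl['n']+1 = 9 → {'n': 8, 'a': 6, 'v': 0, 'f': 9, 'k': 8}
tbl['m'] = 3 → {'n': 8, 'a': 6, 'v': 0, 'f': 9, 'k': 8, 'm': 3}
tbl['d'] = tbl['f']+2 = 11 → {'n': 8, 'a': 6, 'v': 0, 'f': 9, 'k': 8, 'm': 3, 'd': 11}
tbl['t'] = 4 → {'n': 8, 'a': 6, 'v': 0, 'f': 9, 'k': 8, 'm': 3, 'd': 11, 't': 4}
tbl['w'] = 3 → {'n': 8, 'a': 6, 'v': 0, 'f': 9, 'k': 8, 'm': 3, 'd': 11, 't': 4, 'w': 3}
sum of values = 52

52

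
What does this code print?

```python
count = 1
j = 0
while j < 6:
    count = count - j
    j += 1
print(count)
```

-14

j=0: count = 1-0 = 1
j=1: count = 1-1 = 0
j=2: count = 0-2 = -2
j=3: count = (-2)-3 = -5
j=4: count = (-5)-4 = -9
j=5: count = (-9)-5 = -14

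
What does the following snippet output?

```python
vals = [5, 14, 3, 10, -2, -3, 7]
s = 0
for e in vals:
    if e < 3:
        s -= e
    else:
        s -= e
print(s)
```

e=5: not <3, s = 0-5 = -5
e=14: not <3, s = (-5)-14 = -19
e=3: not <3, s = (-19)-3 = -22
e=10: not <3, s = (-22)-10 = -32
e=-2: <3, s = (-32)-(-2) = -30
e=-3: <3, s = (-30)-(-3) = -27
e=7: not <3, s = (-27)-7 = -34

-34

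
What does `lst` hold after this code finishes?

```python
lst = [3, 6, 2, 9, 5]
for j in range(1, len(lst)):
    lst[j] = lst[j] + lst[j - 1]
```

[3, 9, 11, 20, 25]

j=1: lst[1] = 6+3 = 9 → [3, 9, 2, 9, 5]
j=2: lst[2] = 2+9 = 11 → [3, 9, 11, 9, 5]
j=3: lst[3] = 9+11 = 20 → [3, 9, 11, 20, 5]
j=4: lst[4] = 5+20 = 25 → [3, 9, 11, 20, 25]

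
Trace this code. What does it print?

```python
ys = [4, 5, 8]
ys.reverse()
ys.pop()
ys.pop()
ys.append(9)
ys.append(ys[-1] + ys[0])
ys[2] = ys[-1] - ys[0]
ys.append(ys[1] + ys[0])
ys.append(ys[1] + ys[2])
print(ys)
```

reverse → [8, 5, 4]
pop() removes 4 → [8, 5]
pop() removes 5 → [8]
append 9 → [8, 9]
append ys[-1]+ys[0] = 9+8 = 17 → [8, 9, 17]
ys[2] = ys[-1]-ys[0] = 17-8 = 9 → [8, 9, 9]
append ys[1]+ys[0] = 9+8 = 17 → [8, 9, 9, 17]
append ys[1]+ys[2] = 9+9 = 18 → [8, 9, 9, 17, 18]

[8, 9, 9, 17, 18]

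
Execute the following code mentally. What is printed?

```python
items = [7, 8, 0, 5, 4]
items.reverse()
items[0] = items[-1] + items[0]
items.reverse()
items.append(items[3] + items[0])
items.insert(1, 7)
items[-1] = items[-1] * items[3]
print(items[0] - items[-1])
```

reverse → [4, 5, 0, 8, 7]
items[0] = items[-1]+items[0] = 7+4 = 11 → [11, 5, 0, 8, 7]
reverse → [7, 8, 0, 5, 11]
append items[3]+items[0] = 5+7 = 12 → [7, 8, 0, 5, 11, 12]
insert 7 at 1 → [7, 7, 8, 0, 5, 11, 12]
items[-1] = items[-1]*items[3] = 12*0 = 0 → [7, 7, 8, 0, 5, 11, 0]
items[0]-items[-1] = 7-0 = 7

7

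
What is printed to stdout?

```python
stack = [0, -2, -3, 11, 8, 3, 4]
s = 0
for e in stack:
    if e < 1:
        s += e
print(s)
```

-5

e=0: <1, s = 0+0 = 0
e=-2: <1, s = 0+(-2) = -2
e=-3: <1, s = (-2)+(-3) = -5
e=11: not <1
e=8: not <1
e=3: not <1
e=4: not <1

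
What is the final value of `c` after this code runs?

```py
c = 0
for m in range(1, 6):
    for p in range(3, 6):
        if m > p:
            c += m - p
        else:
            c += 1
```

m=1,p=3: not 1>3, c = 0+1 = 1
m=1,p=4: not 1>4, c = 1+1 = 2
m=1,p=5: not 1>5, c = 2+1 = 3
m=2,p=3: not 2>3, c = 3+1 = 4
m=2,p=4: not 2>4, c = 4+1 = 5
m=2,p=5: not 2>5, c = 5+1 = 6
m=3,p=3: not 3>3, c = 6+1 = 7
m=3,p=4: not 3>4, c = 7+1 = 8
m=3,p=5: not 3>5, c = 8+1 = 9
m=4,p=3: 4>3, c = 9+1 = 10
m=4,p=4: not 4>4, c = 10+1 = 11
m=4,p=5: not 4>5, c = 11+1 = 12
m=5,p=3: 5>3, c = 12+2 = 14
m=5,p=4: 5>4, c = 14+1 = 15
m=5,p=5: not 5>5, c = 15+1 = 16

16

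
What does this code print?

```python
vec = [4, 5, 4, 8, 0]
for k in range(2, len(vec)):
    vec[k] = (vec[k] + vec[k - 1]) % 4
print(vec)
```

[4, 5, 1, 1, 1]

k=2: vec[2] = (4+5)%4 = 1 → [4, 5, 1, 8, 0]
k=3: vec[3] = (8+1)%4 = 1 → [4, 5, 1, 1, 0]
k=4: vec[4] = (0+1)%4 = 1 → [4, 5, 1, 1, 1]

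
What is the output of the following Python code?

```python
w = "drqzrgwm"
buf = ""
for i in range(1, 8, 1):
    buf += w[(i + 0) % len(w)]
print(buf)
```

rqzrgwm

i=1: add w[1]='r' → 'r'
i=2: add w[2]='q' → 'rq'
i=3: add w[3]='z' → 'rqz'
i=4: add w[4]='r' → 'rqzr'
i=5: add w[5]='g' → 'rqzrg'
i=6: add w[6]='w' → 'rqzrgw'
i=7: add w[7]='m' → 'rqzrgwm'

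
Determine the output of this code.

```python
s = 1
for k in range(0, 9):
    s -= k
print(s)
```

k=0: s = 1-0 = 1
k=1: s = 1-1 = 0
k=2: s = 0-2 = -2
k=3: s = (-2)-3 = -5
k=4: s = (-5)-4 = -9
k=5: s = (-9)-5 = -14
k=6: s = (-14)-6 = -20
k=7: s = (-20)-7 = -27
k=8: s = (-27)-8 = -35

-35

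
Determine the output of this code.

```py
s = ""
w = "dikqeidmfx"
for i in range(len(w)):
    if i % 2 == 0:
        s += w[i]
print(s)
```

i=0: add 'd' → 'd'
i=1: skip
i=2: add 'k' → 'dk'
i=3: skip
i=4: add 'e' → 'dke'
i=5: skip
i=6: add 'd' → 'dked'
i=7: skip
i=8: add 'f' → 'dkedf'
i=9: skip

dkedf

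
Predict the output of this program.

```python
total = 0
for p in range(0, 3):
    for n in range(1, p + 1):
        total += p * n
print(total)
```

7

p=1,n=1: total = 0+1 = 1
p=2,n=1: total = 1+2 = 3
p=2,n=2: total = 3+4 = 7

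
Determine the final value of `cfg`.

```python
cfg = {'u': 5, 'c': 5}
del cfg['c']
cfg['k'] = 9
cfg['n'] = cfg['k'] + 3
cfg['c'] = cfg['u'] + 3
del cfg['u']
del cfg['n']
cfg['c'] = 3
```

del 'c' → {'u': 5}
cfg['k'] = 9 → {'u': 5, 'k': 9}
cfg['n'] = cfg['k']+3 = 12 → {'u': 5, 'k': 9, 'n': 12}
cfg['c'] = cfg['u']+3 = 8 → {'u': 5, 'k': 9, 'n': 12, 'c': 8}
del 'u' → {'k': 9, 'n': 12, 'c': 8}
del 'n' → {'k': 9, 'c': 8}
cfg['c'] = 3 → {'k': 9, 'c': 3}

{'k': 9, 'c': 3}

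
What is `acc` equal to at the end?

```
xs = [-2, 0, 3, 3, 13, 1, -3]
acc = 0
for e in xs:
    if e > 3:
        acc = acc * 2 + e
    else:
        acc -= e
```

e=-2: not >3, acc = 0-(-2) = 2
e=0: not >3, acc = 2-0 = 2
e=3: not >3, acc = 2-3 = -1
e=3: not >3, acc = (-1)-3 = -4
e=13: >3, acc = (-4)*2+13 = 5
e=1: not >3, acc = 5-1 = 4
e=-3: not >3, acc = 4-(-3) = 7

7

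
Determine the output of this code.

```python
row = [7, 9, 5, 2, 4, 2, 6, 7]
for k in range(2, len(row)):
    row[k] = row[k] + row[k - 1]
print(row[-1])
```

k=2: row[2] = 5+9 = 14 → [7, 9, 14, 2, 4, 2, 6, 7]
k=3: row[3] = 2+14 = 16 → [7, 9, 14, 16, 4, 2, 6, 7]
k=4: row[4] = 4+16 = 20 → [7, 9, 14, 16, 20, 2, 6, 7]
k=5: row[5] = 2+20 = 22 → [7, 9, 14, 16, 20, 22, 6, 7]
k=6: row[6] = 6+22 = 28 → [7, 9, 14, 16, 20, 22, 28, 7]
k=7: row[7] = 7+28 = 35 → [7, 9, 14, 16, 20, 22, 28, 35]

35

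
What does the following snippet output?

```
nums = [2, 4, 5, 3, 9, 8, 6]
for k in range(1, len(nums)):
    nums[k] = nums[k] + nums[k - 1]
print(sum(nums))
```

124

k=1: nums[1] = 4+2 = 6 → [2, 6, 5, 3, 9, 8, 6]
k=2: nums[2] = 5+6 = 11 → [2, 6, 11, 3, 9, 8, 6]
k=3: nums[3] = 3+11 = 14 → [2, 6, 11, 14, 9, 8, 6]
k=4: nums[4] = 9+14 = 23 → [2, 6, 11, 14, 23, 8, 6]
k=5: nums[5] = 8+23 = 31 → [2, 6, 11, 14, 23, 31, 6]
k=6: nums[6] = 6+31 = 37 → [2, 6, 11, 14, 23, 31, 37]
sum = 124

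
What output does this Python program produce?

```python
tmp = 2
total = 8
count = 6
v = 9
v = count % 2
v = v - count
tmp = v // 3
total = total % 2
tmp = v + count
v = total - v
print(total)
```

0

v = 6%2 = 0
v = 0-6 = -6
tmp = (-6)//3 = -2
total = 8%2 = 0
tmp = (-6)+6 = 0
v = 0-(-6) = 6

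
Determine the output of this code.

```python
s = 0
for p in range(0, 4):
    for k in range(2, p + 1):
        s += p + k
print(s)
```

p=2,k=2: s = 0+4 = 4
p=3,k=2: s = 4+5 = 9
p=3,k=3: s = 9+6 = 15

15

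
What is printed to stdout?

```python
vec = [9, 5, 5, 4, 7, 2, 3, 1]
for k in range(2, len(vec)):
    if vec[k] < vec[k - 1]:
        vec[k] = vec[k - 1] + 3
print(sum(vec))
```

k=2: 5>=5, unchanged → [9, 5, 5, 4, 7, 2, 3, 1]
k=3: 4<5, vec[3] = 5+3 = 8 → [9, 5, 5, 8, 7, 2, 3, 1]
k=4: 7<8, vec[4] = 8+3 = 11 → [9, 5, 5, 8, 11, 2, 3, 1]
k=5: 2<11, vec[5] = 11+3 = 14 → [9, 5, 5, 8, 11, 14, 3, 1]
k=6: 3<14, vec[6] = 14+3 = 17 → [9, 5, 5, 8, 11, 14, 17, 1]
k=7: 1<17, vec[7] = 17+3 = 20 → [9, 5, 5, 8, 11, 14, 17, 20]
sum = 89

89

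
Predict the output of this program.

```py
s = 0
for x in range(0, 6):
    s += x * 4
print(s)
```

60

x=0: s = 0+0*4 = 0
x=1: s = 0+1*4 = 4
x=2: s = 4+2*4 = 12
x=3: s = 12+3*4 = 24
x=4: s = 24+4*4 = 40
x=5: s = 40+5*4 = 60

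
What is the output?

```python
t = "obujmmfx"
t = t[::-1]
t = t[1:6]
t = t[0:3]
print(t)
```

fmm

reverse → 'xfmmjubo'
slice [1:6] → 'fmmju'
slice [0:3] → 'fmm'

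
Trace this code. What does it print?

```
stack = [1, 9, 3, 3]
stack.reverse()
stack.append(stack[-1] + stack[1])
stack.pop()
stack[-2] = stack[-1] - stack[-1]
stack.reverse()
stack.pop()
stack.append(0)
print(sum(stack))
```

reverse → [3, 3, 9, 1]
append stack[-1]+stack[1] = 1+3 = 4 → [3, 3, 9, 1, 4]
pop() removes 4 → [3, 3, 9, 1]
stack[-2] = stack[-1]-stack[-1] = 1-1 = 0 → [3, 3, 0, 1]
reverse → [1, 0, 3, 3]
pop() removes 3 → [1, 0, 3]
append 0 → [1, 0, 3, 0]
sum = 4

4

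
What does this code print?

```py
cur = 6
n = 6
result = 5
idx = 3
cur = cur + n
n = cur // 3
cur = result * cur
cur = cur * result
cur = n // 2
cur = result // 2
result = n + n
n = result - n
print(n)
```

4

cur = 6+6 = 12
n = 12//3 = 4
cur = 5*12 = 60
cur = 60*5 = 300
cur = 4//2 = 2
cur = 5//2 = 2
result = 4+4 = 8
n = 8-4 = 4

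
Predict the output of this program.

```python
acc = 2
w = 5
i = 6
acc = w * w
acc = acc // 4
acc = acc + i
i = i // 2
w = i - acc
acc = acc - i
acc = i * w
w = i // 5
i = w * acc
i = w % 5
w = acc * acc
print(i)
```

acc = 5*5 = 25
acc = 25//4 = 6
acc = 6+6 = 12
i = 6//2 = 3
w = 3-12 = -9
acc = 12-3 = 9
acc = 3*(-9) = -27
w = 3//5 = 0
i = 0*(-27) = 0
i = 0%5 = 0
w = (-27)*(-27) = 729

0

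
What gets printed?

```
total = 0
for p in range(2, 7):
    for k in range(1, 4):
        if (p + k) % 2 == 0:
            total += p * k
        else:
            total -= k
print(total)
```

p=2,k=1: odd sum, total = 0-1 = -1
p=2,k=2: even sum, total = (-1)+4 = 3
p=2,k=3: odd sum, total = 3-3 = 0
p=3,k=1: even sum, total = 0+3 = 3
p=3,k=2: odd sum, total = 3-2 = 1
p=3,k=3: even sum, total = 1+9 = 10
p=4,k=1: odd sum, total = 10-1 = 9
p=4,k=2: even sum, total = 9+8 = 17
p=4,k=3: odd sum, total = 17-3 = 14
p=5,k=1: even sum, total = 14+5 = 19
p=5,k=2: odd sum, total = 19-2 = 17
p=5,k=3: even sum, total = 17+15 = 32
p=6,k=1: odd sum, total = 32-1 = 31
p=6,k=2: even sum, total = 31+12 = 43
p=6,k=3: odd sum, total = 43-3 = 40

40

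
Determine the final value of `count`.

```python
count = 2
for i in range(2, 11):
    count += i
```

56

i=2: count = 2+2 = 4
i=3: count = 4+3 = 7
i=4: count = 7+4 = 11
i=5: count = 11+5 = 16
i=6: count = 16+6 = 22
i=7: count = 22+7 = 29
i=8: count = 29+8 = 37
i=9: count = 37+9 = 46
i=10: count = 46+10 = 56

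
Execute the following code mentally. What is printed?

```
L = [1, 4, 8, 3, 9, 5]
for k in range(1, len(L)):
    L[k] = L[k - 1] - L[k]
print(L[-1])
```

k=1: L[1] = 1-4 = -3 → [1, -3, 8, 3, 9, 5]
k=2: L[2] = (-3)-8 = -11 → [1, -3, -11, 3, 9, 5]
k=3: L[3] = (-11)-3 = -14 → [1, -3, -11, -14, 9, 5]
k=4: L[4] = (-14)-9 = -23 → [1, -3, -11, -14, -23, 5]
k=5: L[5] = (-23)-5 = -28 → [1, -3, -11, -14, -23, -28]

-28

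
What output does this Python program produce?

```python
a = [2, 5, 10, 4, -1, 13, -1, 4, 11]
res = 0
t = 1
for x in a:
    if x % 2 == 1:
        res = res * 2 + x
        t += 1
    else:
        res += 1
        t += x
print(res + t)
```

x=2: not odd, res = 0+1 = 1; t=3
x=5: odd, res = 1*2+5 = 7; t=4
x=10: not odd, res = 7+1 = 8; t=14
x=4: not odd, res = 8+1 = 9; t=18
x=-1: odd, res = 9*2+(-1) = 17; t=19
x=13: odd, res = 17*2+13 = 47; t=20
x=-1: odd, res = 47*2+(-1) = 93; t=21
x=4: not odd, res = 93+1 = 94; t=25
x=11: odd, res = 94*2+11 = 199; t=26
res+t = 199+26 = 225

225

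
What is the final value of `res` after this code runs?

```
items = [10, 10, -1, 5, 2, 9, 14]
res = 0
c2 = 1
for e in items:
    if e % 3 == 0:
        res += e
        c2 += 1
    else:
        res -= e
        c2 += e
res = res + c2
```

e=10: not %3==0, res = 0-10 = -10; c2=11
e=10: not %3==0, res = (-10)-10 = -20; c2=21
e=-1: not %3==0, res = (-20)-(-1) = -19; c2=20
e=5: not %3==0, res = (-19)-5 = -24; c2=25
e=2: not %3==0, res = (-24)-2 = -26; c2=27
e=9: %3==0, res = (-26)+9 = -17; c2=28
e=14: not %3==0, res = (-17)-14 = -31; c2=42
res+c2 = (-31)+42 = 11

11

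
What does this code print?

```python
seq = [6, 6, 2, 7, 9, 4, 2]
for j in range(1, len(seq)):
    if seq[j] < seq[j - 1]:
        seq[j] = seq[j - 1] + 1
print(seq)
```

[6, 6, 7, 7, 9, 10, 11]

j=1: 6>=6, unchanged → [6, 6, 2, 7, 9, 4, 2]
j=2: 2<6, seq[2] = 6+1 = 7 → [6, 6, 7, 7, 9, 4, 2]
j=3: 7>=7, unchanged → [6, 6, 7, 7, 9, 4, 2]
j=4: 9>=7, unchanged → [6, 6, 7, 7, 9, 4, 2]
j=5: 4<9, seq[5] = 9+1 = 10 → [6, 6, 7, 7, 9, 10, 2]
j=6: 2<10, seq[6] = 10+1 = 11 → [6, 6, 7, 7, 9, 10, 11]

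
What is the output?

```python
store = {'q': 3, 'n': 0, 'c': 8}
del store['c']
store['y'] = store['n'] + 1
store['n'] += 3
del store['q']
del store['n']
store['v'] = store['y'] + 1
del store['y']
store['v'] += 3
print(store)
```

{'v': 5}

del 'c' → {'q': 3, 'n': 0}
store['y'] = store['n']+1 = 1 → {'q': 3, 'n': 0, 'y': 1}
store['n'] = 0+3 = 3 → {'q': 3, 'n': 3, 'y': 1}
del 'q' → {'n': 3, 'y': 1}
del 'n' → {'y': 1}
store['v'] = store['y']+1 = 2 → {'y': 1, 'v': 2}
del 'y' → {'v': 2}
store['v'] = 2+3 = 5 → {'v': 5}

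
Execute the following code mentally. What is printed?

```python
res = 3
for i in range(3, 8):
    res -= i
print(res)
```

-22

i=3: res = 3-3 = 0
i=4: res = 0-4 = -4
i=5: res = (-4)-5 = -9
i=6: res = (-9)-6 = -15
i=7: res = (-15)-7 = -22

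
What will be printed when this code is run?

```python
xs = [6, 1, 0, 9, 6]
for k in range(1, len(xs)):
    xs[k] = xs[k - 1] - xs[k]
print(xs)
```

k=1: xs[1] = 6-1 = 5 → [6, 5, 0, 9, 6]
k=2: xs[2] = 5-0 = 5 → [6, 5, 5, 9, 6]
k=3: xs[3] = 5-9 = -4 → [6, 5, 5, -4, 6]
k=4: xs[4] = (-4)-6 = -10 → [6, 5, 5, -4, -10]

[6, 5, 5, -4, -10]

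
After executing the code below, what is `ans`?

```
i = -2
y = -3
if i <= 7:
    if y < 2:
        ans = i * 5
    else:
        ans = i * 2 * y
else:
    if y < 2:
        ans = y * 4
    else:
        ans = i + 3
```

-10

i=-2, y=-3
i <= 7 is True; y < 2 is True
→ ans = i * 5 = -10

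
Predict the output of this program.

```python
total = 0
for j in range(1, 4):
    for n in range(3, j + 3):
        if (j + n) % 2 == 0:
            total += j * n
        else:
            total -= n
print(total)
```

j=1,n=3: even sum, total = 0+3 = 3
j=2,n=3: odd sum, total = 3-3 = 0
j=2,n=4: even sum, total = 0+8 = 8
j=3,n=3: even sum, total = 8+9 = 17
j=3,n=4: odd sum, total = 17-4 = 13
j=3,n=5: even sum, total = 13+15 = 28

28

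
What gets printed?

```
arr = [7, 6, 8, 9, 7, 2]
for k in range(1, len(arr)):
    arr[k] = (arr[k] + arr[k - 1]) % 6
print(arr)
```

[7, 1, 3, 0, 1, 3]

k=1: arr[1] = (6+7)%6 = 1 → [7, 1, 8, 9, 7, 2]
k=2: arr[2] = (8+1)%6 = 3 → [7, 1, 3, 9, 7, 2]
k=3: arr[3] = (9+3)%6 = 0 → [7, 1, 3, 0, 7, 2]
k=4: arr[4] = (7+0)%6 = 1 → [7, 1, 3, 0, 1, 2]
k=5: arr[5] = (2+1)%6 = 3 → [7, 1, 3, 0, 1, 3]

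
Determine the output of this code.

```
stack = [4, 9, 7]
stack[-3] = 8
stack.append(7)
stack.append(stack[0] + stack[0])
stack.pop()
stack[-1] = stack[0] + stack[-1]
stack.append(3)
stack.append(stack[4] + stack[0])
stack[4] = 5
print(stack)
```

stack[-3] = 8 → [8, 9, 7]
append 7 → [8, 9, 7, 7]
append stack[0]+stack[0] = 8+8 = 16 → [8, 9, 7, 7, 16]
pop() removes 16 → [8, 9, 7, 7]
stack[-1] = stack[0]+stack[-1] = 8+7 = 15 → [8, 9, 7, 15]
append 3 → [8, 9, 7, 15, 3]
append stack[4]+stack[0] = 3+8 = 11 → [8, 9, 7, 15, 3, 11]
stack[4] = 5 → [8, 9, 7, 15, 5, 11]

[8, 9, 7, 15, 5, 11]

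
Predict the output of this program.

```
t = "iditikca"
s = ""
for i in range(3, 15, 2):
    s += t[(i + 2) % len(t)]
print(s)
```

i=3: add t[5]='k' → 'k'
i=5: add t[7]='a' → 'ka'
i=7: add t[1]='d' → 'kad'
i=9: add t[3]='t' → 'kadt'
i=11: add t[5]='k' → 'kadtk'
i=13: add t[7]='a' → 'kadtka'

kadtka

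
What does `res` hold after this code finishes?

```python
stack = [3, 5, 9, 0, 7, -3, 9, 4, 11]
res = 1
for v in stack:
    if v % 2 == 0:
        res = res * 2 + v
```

v=3: not even
v=5: not even
v=9: not even
v=0: even, res = 1*2+0 = 2
v=7: not even
v=-3: not even
v=9: not even
v=4: even, res = 2*2+4 = 8
v=11: not even

8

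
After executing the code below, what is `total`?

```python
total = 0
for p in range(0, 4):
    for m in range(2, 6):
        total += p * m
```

84

p=0,m=2: total = 0+0 = 0
p=0,m=3: total = 0+0 = 0
p=0,m=4: total = 0+0 = 0
p=0,m=5: total = 0+0 = 0
p=1,m=2: total = 0+2 = 2
p=1,m=3: total = 2+3 = 5
p=1,m=4: total = 5+4 = 9
p=1,m=5: total = 9+5 = 14
p=2,m=2: total = 14+4 = 18
p=2,m=3: total = 18+6 = 24
p=2,m=4: total = 24+8 = 32
p=2,m=5: total = 32+10 = 42
p=3,m=2: total = 42+6 = 48
p=3,m=3: total = 48+9 = 57
p=3,m=4: total = 57+12 = 69
p=3,m=5: total = 69+15 = 84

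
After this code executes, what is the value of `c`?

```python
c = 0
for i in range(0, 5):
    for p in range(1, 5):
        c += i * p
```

i=0,p=1: c = 0+0 = 0
i=0,p=2: c = 0+0 = 0
i=0,p=3: c = 0+0 = 0
i=0,p=4: c = 0+0 = 0
i=1,p=1: c = 0+1 = 1
i=1,p=2: c = 1+2 = 3
i=1,p=3: c = 3+3 = 6
i=1,p=4: c = 6+4 = 10
i=2,p=1: c = 10+2 = 12
i=2,p=2: c = 12+4 = 16
i=2,p=3: c = 16+6 = 22
i=2,p=4: c = 22+8 = 30
i=3,p=1: c = 30+3 = 33
i=3,p=2: c = 33+6 = 39
i=3,p=3: c = 39+9 = 48
i=3,p=4: c = 48+12 = 60
i=4,p=1: c = 60+4 = 64
i=4,p=2: c = 64+8 = 72
i=4,p=3: c = 72+12 = 84
i=4,p=4: c = 84+16 = 100

100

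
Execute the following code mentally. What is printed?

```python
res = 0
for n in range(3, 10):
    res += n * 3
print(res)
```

n=3: res = 0+3*3 = 9
n=4: res = 9+4*3 = 21
n=5: res = 21+5*3 = 36
n=6: res = 36+6*3 = 54
n=7: res = 54+7*3 = 75
n=8: res = 75+8*3 = 99
n=9: res = 99+9*3 = 126

126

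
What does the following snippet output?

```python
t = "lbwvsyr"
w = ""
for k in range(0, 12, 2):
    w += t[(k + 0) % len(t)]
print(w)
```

k=0: add t[0]='l' → 'l'
k=2: add t[2]='w' → 'lw'
k=4: add t[4]='s' → 'lws'
k=6: add t[6]='r' → 'lwsr'
k=8: add t[1]='b' → 'lwsrb'
k=10: add t[3]='v' → 'lwsrbv'

lwsrbv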